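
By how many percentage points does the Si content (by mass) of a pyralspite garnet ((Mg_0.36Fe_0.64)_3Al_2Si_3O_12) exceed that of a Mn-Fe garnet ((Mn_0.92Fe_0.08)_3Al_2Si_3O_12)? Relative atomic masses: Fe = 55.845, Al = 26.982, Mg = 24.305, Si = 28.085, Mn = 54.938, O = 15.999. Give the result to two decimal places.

M((Mg_0.36Fe_0.64)_3Al_2Si_3O_12) = 463.679 g/mol, so wt% Si = 84.255/463.679 × 100 = 18.17%.
M((Mn_0.92Fe_0.08)_3Al_2Si_3O_12) = 495.239 g/mol, so wt% Si = 84.255/495.239 × 100 = 17.01%.
18.17 − 17.01 = 1.16 pp.

1.16 percentage points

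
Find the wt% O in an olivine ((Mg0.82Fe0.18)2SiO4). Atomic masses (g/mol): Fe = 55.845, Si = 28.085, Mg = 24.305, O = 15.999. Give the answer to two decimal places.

42.09 weight percent

M((Mg0.82Fe0.18)2SiO4) = 152.045 g/mol.
O contributes 4 × 15.999 = 63.996 g per mole.
63.996/152.045 = 0.4209 → 42.09%.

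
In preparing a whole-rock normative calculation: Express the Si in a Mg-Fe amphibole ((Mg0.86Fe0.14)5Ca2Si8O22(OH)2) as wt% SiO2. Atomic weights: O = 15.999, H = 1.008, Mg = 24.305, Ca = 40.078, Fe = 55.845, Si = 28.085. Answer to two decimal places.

57.60 wt%

Formula mass = 834.431 g/mol.
8 Si → 8.0000 mol SiO2 per formula unit; M(SiO2) = 60.083, so SiO2 mass = 480.664 g.
480.664/834.431 × 100 = 57.60 wt%.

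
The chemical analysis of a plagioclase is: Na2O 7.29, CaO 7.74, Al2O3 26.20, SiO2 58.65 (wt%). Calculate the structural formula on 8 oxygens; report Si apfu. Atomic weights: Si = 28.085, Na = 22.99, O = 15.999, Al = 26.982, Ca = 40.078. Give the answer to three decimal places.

Na2O: 7.29/61.979 = 0.11762 mol → 0.23524 mol Na, 0.11762 mol O.
CaO: 7.74/56.077 = 0.13802 mol → 0.13802 mol Ca, 0.13802 mol O.
Al2O3: 26.20/101.961 = 0.25696 mol → 0.51392 mol Al, 0.77088 mol O.
SiO2: 58.65/60.083 = 0.97615 mol → 0.97615 mol Si, 1.95230 mol O.
Total oxygen = 2.97882 mol. Normalization factor = 8/2.97882 = 2.68563.
Si per 8 O = 0.97615 × 2.68563 = 2.622.

2.622 Si apfu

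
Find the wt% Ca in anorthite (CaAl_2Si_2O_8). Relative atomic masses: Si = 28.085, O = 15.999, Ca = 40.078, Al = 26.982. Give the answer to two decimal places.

M(CaAl_2Si_2O_8) = 278.204 g/mol.
Ca contributes 1 × 40.078 = 40.078 g per mole.
40.078/278.204 = 0.1441 → 14.41%.

14.41 weight percent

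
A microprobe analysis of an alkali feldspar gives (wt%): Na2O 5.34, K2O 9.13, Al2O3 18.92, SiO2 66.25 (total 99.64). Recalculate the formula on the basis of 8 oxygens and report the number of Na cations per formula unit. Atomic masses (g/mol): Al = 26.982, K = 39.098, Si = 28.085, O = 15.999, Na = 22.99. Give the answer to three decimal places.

0.468 Na apfu

Na2O (M=61.979): mol = 0.08616; Na = 0.17232, O = 0.08616.
K2O (M=94.195): mol = 0.09693; K = 0.19386, O = 0.09693.
Al2O3 (M=101.961): mol = 0.18556; Al = 0.37112, O = 0.55668.
SiO2 (M=60.083): mol = 1.10264; Si = 1.10264, O = 2.20528.
ΣO = 2.94505; factor = 8/ΣO = 2.71642.
Na apfu = 0.17232 × 2.71642 = 0.468.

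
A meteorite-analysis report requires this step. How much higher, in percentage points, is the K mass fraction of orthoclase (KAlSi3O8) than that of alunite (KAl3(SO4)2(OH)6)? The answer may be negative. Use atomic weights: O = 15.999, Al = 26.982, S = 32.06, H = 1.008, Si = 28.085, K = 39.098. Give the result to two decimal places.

4.61 percentage points

First mineral: 39.098 g K in 278.327 g formula = 14.05 wt% K.
Second mineral: 39.098 g K in 414.198 g formula = 9.44 wt% K.
14.05% − 9.44% gives a difference of 4.61 percentage points.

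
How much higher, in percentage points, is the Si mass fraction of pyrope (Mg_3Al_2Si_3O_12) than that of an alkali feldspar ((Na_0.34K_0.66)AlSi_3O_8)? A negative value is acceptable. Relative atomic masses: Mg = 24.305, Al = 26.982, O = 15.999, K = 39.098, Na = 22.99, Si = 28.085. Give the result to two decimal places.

Si in Mg_3Al_2Si_3O_12: molar mass 403.122 g/mol; 3×28.085 = 84.255 g → 20.90 wt%.
Si in (Na_0.34K_0.66)AlSi_3O_8: molar mass 272.850 g/mol; 3×28.085 = 84.255 g → 30.88 wt%.
Difference = 20.90 − 30.88 = -9.98 percentage points.

-9.98 percentage points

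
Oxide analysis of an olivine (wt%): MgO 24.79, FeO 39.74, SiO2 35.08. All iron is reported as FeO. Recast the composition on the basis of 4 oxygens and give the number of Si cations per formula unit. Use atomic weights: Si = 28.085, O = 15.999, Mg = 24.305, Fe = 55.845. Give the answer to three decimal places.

MgO: 24.79/40.304 = 0.61508 mol → 0.61508 mol Mg, 0.61508 mol O.
FeO: 39.74/71.844 = 0.55314 mol → 0.55314 mol Fe, 0.55314 mol O.
SiO2: 35.08/60.083 = 0.58386 mol → 0.58386 mol Si, 1.16772 mol O.
Total oxygen = 2.33594 mol. Normalization factor = 4/2.33594 = 1.71237.
Si per 4 O = 0.58386 × 1.71237 = 1.000.

1.000 Si apfu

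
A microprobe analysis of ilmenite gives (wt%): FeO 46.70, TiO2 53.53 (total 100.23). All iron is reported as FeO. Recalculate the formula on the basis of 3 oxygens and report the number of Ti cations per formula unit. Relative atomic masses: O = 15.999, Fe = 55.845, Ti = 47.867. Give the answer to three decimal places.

FeO (M=71.844): mol = 0.65002; Fe = 0.65002, O = 0.65002.
TiO2 (M=79.865): mol = 0.67026; Ti = 0.67026, O = 1.34052.
ΣO = 1.99054; factor = 3/ΣO = 1.50713.
Ti apfu = 0.67026 × 1.50713 = 1.010.

1.010 Ti apfu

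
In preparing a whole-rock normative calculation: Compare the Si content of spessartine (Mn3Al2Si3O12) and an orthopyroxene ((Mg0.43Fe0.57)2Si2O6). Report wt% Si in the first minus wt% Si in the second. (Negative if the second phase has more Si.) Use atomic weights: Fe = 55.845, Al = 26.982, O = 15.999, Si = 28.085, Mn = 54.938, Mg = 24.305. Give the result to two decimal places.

First mineral: 84.255 g Si in 495.021 g formula = 17.02 wt% Si.
Second mineral: 56.170 g Si in 236.730 g formula = 23.73 wt% Si.
17.02% − 23.73% gives a difference of -6.71 percentage points.

-6.71 percentage points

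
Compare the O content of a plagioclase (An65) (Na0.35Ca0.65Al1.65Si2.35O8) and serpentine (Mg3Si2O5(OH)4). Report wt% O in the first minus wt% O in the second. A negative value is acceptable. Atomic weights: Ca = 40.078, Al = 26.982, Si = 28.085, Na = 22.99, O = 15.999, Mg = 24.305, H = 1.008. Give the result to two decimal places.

M(Na0.35Ca0.65Al1.65Si2.35O8) = 272.609 g/mol, so wt% O = 127.992/272.609 × 100 = 46.95%.
M(Mg3Si2O5(OH)4) = 277.108 g/mol, so wt% O = 143.991/277.108 × 100 = 51.96%.
46.95 − 51.96 = -5.01 pp.

-5.01 percentage points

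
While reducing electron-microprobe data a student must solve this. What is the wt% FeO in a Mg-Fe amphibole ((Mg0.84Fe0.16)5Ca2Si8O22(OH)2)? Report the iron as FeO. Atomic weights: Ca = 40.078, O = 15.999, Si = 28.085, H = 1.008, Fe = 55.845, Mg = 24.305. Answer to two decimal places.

6.86 wt%

Molar mass of (Mg0.84Fe0.16)5Ca2Si8O22(OH)2 = 4.20·24.305 + 0.80·55.845 + 2·40.078 + 8·28.085 + 24·15.999 + 2·1.008 = 837.585 g/mol.
Each formula unit contains 0.80 Fe, equivalent to 0.80/1 = 0.8000 mol FeO.
M(FeO) = 1×55.845 + 1×15.999 = 71.844 g/mol.
Mass of FeO per formula unit = 0.8000 × 71.844 = 57.475 g.
FeO wt% = 57.475 / 837.585 × 100 = 6.86%.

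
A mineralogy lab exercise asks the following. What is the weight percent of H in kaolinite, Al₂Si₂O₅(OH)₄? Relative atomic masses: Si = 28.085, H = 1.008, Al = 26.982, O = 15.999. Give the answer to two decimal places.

M(Al₂Si₂O₅(OH)₄) = 258.157 g/mol.
H contributes 4 × 1.008 = 4.032 g per mole.
4.032/258.157 = 0.0156 → 1.56%.

1.56 mass %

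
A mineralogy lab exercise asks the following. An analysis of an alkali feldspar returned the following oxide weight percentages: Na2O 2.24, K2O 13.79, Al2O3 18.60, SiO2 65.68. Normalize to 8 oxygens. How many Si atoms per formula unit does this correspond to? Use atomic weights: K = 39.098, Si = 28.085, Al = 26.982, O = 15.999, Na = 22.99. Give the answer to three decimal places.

Na2O: 2.24/61.979 = 0.03614 mol → 0.07228 mol Na, 0.03614 mol O.
K2O: 13.79/94.195 = 0.14640 mol → 0.29280 mol K, 0.14640 mol O.
Al2O3: 18.60/101.961 = 0.18242 mol → 0.36484 mol Al, 0.54726 mol O.
SiO2: 65.68/60.083 = 1.09315 mol → 1.09315 mol Si, 2.18630 mol O.
Total oxygen = 2.91610 mol. Normalization factor = 8/2.91610 = 2.74339.
Si per 8 O = 1.09315 × 2.74339 = 2.999.

2.999 Si apfu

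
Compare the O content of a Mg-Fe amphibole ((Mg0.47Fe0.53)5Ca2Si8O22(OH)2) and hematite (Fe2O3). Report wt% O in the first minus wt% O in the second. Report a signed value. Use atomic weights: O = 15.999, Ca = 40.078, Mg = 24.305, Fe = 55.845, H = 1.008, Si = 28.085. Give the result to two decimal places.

12.80 percentage points

First mineral: 383.976 g O in 895.934 g formula = 42.86 wt% O.
Second mineral: 47.997 g O in 159.687 g formula = 30.06 wt% O.
42.86% − 30.06% gives a difference of 12.80 percentage points.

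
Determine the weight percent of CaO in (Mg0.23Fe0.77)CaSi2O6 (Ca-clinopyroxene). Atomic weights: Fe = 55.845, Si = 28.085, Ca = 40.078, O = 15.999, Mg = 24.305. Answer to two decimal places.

Molar mass of (Mg0.23Fe0.77)CaSi2O6 = 0.23*24.305 + 0.77*55.845 + 1*40.078 + 2*28.085 + 6*15.999 = 240.833 g/mol.
Each formula unit contains 1 Ca, equivalent to 1/1 = 1.0000 mol CaO.
M(CaO) = 1×40.078 + 1×15.999 = 56.077 g/mol.
Mass of CaO per formula unit = 1.0000 × 56.077 = 56.077 g.
CaO wt% = 56.077 / 240.833 × 100 = 23.28%.

23.28 wt%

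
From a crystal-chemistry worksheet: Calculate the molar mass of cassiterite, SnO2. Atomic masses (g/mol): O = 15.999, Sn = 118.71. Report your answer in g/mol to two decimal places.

150.71 g/mol

The formula mass is the sum 1(118.71) + 2(15.999).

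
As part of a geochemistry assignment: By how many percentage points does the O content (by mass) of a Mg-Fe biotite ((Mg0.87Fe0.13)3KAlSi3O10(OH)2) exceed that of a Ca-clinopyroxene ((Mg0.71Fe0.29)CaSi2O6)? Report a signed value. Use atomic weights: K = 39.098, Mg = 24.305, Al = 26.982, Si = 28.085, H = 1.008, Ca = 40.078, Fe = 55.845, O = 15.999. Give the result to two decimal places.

2.16 percentage points

M((Mg0.87Fe0.13)3KAlSi3O10(OH)2) = 429.555 g/mol, so wt% O = 191.988/429.555 × 100 = 44.69%.
M((Mg0.71Fe0.29)CaSi2O6) = 225.694 g/mol, so wt% O = 95.994/225.694 × 100 = 42.53%.
44.69 − 42.53 = 2.16 pp.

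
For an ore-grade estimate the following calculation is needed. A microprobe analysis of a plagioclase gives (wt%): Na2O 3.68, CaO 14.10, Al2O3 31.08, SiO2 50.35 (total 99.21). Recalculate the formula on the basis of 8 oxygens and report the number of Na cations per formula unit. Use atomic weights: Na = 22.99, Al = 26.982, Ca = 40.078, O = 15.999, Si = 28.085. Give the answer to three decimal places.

0.327 Na apfu

Na2O (M=61.979): mol = 0.05937; Na = 0.11874, O = 0.05937.
CaO (M=56.077): mol = 0.25144; Ca = 0.25144, O = 0.25144.
Al2O3 (M=101.961): mol = 0.30482; Al = 0.60964, O = 0.91446.
SiO2 (M=60.083): mol = 0.83801; Si = 0.83801, O = 1.67602.
ΣO = 2.90129; factor = 8/ΣO = 2.75739.
Na apfu = 0.11874 × 2.75739 = 0.327.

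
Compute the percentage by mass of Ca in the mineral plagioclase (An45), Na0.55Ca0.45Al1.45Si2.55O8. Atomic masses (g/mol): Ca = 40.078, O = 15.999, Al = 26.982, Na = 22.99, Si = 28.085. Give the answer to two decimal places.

M(Na0.55Ca0.45Al1.45Si2.55O8) = 269.412 g/mol.
Ca contributes 0.45 × 40.078 = 18.035 g per mole.
18.035/269.412 = 0.0669 → 6.69%.

6.69 mass %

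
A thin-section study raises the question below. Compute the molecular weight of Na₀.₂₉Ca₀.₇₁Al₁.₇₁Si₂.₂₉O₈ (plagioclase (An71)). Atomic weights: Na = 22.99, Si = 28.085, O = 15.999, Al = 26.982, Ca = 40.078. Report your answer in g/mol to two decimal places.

The formula mass is the sum 0.29·22.99 + 0.71·40.078 + 1.71·26.982 + 2.29·28.085 + 8·15.999.

273.57 g/mol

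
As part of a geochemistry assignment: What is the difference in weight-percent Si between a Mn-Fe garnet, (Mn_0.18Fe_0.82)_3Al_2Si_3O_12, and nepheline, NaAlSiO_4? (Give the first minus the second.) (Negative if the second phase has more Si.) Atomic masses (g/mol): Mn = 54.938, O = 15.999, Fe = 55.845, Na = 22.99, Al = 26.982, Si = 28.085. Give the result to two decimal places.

M((Mn_0.18Fe_0.82)_3Al_2Si_3O_12) = 497.252 g/mol, so wt% Si = 84.255/497.252 × 100 = 16.94%.
M(NaAlSiO_4) = 142.053 g/mol, so wt% Si = 28.085/142.053 × 100 = 19.77%.
16.94 − 19.77 = -2.83 pp.

-2.83 percentage points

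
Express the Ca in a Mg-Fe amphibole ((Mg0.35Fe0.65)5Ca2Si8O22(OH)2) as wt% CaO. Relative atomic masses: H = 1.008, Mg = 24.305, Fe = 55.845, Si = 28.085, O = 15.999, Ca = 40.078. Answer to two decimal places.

12.26 wt%

Formula mass = 914.858 g/mol.
2 Ca → 2.0000 mol CaO per formula unit; M(CaO) = 56.077, so CaO mass = 112.154 g.
112.154/914.858 × 100 = 12.26 wt%.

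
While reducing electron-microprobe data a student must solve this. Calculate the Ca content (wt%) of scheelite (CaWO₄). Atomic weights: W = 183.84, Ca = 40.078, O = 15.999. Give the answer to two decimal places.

M(CaWO₄) = 287.914 g/mol.
Ca contributes 1 × 40.078 = 40.078 g per mole.
40.078/287.914 = 0.1392 → 13.92%.

13.92 wt%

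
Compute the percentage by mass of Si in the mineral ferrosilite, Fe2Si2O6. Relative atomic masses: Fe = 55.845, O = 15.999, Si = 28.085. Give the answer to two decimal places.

21.29 mass %

Formula mass = 2·55.845 + 2·28.085 + 6·15.999 = 263.854 g/mol, of which 56.170 g is Si.
So Si makes up 56.170/263.854 = 0.2129 of the mass, i.e. 21.29%.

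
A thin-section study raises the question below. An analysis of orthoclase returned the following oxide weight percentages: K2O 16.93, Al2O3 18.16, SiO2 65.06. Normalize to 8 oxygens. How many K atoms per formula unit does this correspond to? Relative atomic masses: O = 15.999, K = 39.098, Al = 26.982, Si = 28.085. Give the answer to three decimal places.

K2O: 16.93/94.195 = 0.17973 mol → 0.35946 mol K, 0.17973 mol O.
Al2O3: 18.16/101.961 = 0.17811 mol → 0.35622 mol Al, 0.53433 mol O.
SiO2: 65.06/60.083 = 1.08284 mol → 1.08284 mol Si, 2.16568 mol O.
Total oxygen = 2.87974 mol. Normalization factor = 8/2.87974 = 2.77803.
K per 8 O = 0.35946 × 2.77803 = 0.999.

0.999 K apfu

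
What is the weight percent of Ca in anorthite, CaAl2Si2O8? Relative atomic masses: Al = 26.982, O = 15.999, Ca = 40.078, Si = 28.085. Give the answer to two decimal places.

Formula mass = 1×40.078 + 2×26.982 + 2×28.085 + 8×15.999 = 278.204 g/mol, of which 40.078 g is Ca.
So Ca makes up 40.078/278.204 = 0.1441 of the mass, i.e. 14.41%.

14.41 mass %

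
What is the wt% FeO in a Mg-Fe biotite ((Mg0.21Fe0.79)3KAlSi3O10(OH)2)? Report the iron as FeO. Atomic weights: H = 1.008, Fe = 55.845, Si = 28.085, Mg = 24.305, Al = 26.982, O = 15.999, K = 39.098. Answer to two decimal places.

M((Mg0.21Fe0.79)3KAlSi3O10(OH)2) = 492.004 g/mol; M(FeO) = 71.844 g/mol.
Moles FeO per formula unit = 2.37 Fe ÷ 1 = 2.3700.
FeO fraction = (2.3700 × 71.844) / 492.004 = 170.270/492.004 = 0.3461.

34.61 wt%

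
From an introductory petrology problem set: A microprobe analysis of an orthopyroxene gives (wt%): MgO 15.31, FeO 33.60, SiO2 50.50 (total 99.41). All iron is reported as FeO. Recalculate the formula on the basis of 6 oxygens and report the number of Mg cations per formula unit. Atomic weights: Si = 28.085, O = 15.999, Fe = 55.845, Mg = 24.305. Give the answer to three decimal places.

MgO: 15.31/40.304 = 0.37986 mol → 0.37986 mol Mg, 0.37986 mol O.
FeO: 33.60/71.844 = 0.46768 mol → 0.46768 mol Fe, 0.46768 mol O.
SiO2: 50.50/60.083 = 0.84050 mol → 0.84050 mol Si, 1.68100 mol O.
Total oxygen = 2.52854 mol. Normalization factor = 6/2.52854 = 2.37291.
Mg per 6 O = 0.37986 × 2.37291 = 0.901.

0.901 Mg apfu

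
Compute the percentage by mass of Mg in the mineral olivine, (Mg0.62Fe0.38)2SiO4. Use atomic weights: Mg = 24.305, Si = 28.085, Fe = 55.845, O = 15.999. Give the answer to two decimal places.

M((Mg0.62Fe0.38)2SiO4) = 164.661 g/mol.
Mg contributes 1.24 × 24.305 = 30.138 g per mole.
30.138/164.661 = 0.1830 → 18.30%.

18.30 wt%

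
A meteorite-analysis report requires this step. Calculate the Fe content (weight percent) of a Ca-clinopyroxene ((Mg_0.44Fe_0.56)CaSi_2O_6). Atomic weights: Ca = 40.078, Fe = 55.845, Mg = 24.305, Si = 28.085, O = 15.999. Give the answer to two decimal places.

13.35 weight percent

M((Mg_0.44Fe_0.56)CaSi_2O_6) = 234.209 g/mol.
Fe contributes 0.56 × 55.845 = 31.273 g per mole.
31.273/234.209 = 0.1335 → 13.35%.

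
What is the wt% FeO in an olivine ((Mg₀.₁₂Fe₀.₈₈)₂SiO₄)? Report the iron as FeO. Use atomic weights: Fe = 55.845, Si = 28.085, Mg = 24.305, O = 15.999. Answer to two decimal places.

Molar mass of (Mg₀.₁₂Fe₀.₈₈)₂SiO₄ = 0.24·24.305 + 1.76·55.845 + 1·28.085 + 4·15.999 = 196.201 g/mol.
Each formula unit contains 1.76 Fe, equivalent to 1.76/1 = 1.7600 mol FeO.
M(FeO) = 1×55.845 + 1×15.999 = 71.844 g/mol.
Mass of FeO per formula unit = 1.7600 × 71.844 = 126.445 g.
FeO wt% = 126.445 / 196.201 × 100 = 64.45%.

64.45 wt%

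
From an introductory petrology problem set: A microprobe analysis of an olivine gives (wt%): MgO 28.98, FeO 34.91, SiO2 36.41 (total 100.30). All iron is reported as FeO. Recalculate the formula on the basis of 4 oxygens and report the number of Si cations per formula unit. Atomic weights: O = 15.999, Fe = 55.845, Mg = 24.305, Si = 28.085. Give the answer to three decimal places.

MgO: 28.98/40.304 = 0.71904 mol → 0.71904 mol Mg, 0.71904 mol O.
FeO: 34.91/71.844 = 0.48591 mol → 0.48591 mol Fe, 0.48591 mol O.
SiO2: 36.41/60.083 = 0.60600 mol → 0.60600 mol Si, 1.21200 mol O.
Total oxygen = 2.41695 mol. Normalization factor = 4/2.41695 = 1.65498.
Si per 4 O = 0.60600 × 1.65498 = 1.003.

1.003 Si apfu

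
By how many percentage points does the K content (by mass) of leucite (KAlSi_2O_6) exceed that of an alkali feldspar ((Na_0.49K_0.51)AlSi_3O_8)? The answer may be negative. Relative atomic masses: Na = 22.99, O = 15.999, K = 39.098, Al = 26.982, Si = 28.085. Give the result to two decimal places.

K in KAlSi_2O_6: molar mass 218.244 g/mol; 1×39.098 = 39.098 g → 17.91 wt%.
K in (Na_0.49K_0.51)AlSi_3O_8: molar mass 270.434 g/mol; 0.51×39.098 = 19.940 g → 7.37 wt%.
Difference = 17.91 − 7.37 = 10.54 percentage points.

10.54 percentage points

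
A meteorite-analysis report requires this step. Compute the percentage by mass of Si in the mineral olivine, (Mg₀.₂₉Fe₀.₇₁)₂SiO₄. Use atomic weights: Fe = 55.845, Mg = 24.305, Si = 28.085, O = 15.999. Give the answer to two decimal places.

15.14 wt%

M((Mg₀.₂₉Fe₀.₇₁)₂SiO₄) = 185.478 g/mol.
Si contributes 1 × 28.085 = 28.085 g per mole.
28.085/185.478 = 0.1514 → 15.14%.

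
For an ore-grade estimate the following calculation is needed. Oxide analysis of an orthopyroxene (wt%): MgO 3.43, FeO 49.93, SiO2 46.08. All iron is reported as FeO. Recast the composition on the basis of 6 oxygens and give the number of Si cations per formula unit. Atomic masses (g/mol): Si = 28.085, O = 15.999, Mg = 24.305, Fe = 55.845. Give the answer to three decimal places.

MgO (M=40.304): mol = 0.08510; Mg = 0.08510, O = 0.08510.
FeO (M=71.844): mol = 0.69498; Fe = 0.69498, O = 0.69498.
SiO2 (M=60.083): mol = 0.76694; Si = 0.76694, O = 1.53388.
ΣO = 2.31396; factor = 6/ΣO = 2.59296.
Si apfu = 0.76694 × 2.59296 = 1.989.

1.989 Si apfu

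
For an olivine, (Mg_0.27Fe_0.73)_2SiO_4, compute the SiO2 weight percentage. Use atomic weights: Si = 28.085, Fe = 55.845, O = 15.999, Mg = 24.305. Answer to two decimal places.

Molar mass of (Mg_0.27Fe_0.73)_2SiO_4 = 0.54×24.305 + 1.46×55.845 + 1×28.085 + 4×15.999 = 186.739 g/mol.
Each formula unit contains 1 Si, equivalent to 1/1 = 1.0000 mol SiO2.
M(SiO2) = 1×28.085 + 2×15.999 = 60.083 g/mol.
Mass of SiO2 per formula unit = 1.0000 × 60.083 = 60.083 g.
SiO2 wt% = 60.083 / 186.739 × 100 = 32.17%.

32.17 wt%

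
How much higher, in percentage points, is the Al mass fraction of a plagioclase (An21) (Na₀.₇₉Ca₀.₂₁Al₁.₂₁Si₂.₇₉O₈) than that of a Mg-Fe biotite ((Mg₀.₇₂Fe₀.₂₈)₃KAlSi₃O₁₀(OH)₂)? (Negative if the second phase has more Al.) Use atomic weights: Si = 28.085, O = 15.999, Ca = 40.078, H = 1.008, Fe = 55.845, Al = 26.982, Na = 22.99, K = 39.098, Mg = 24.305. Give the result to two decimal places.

M(Na₀.₇₉Ca₀.₂₁Al₁.₂₁Si₂.₇₉O₈) = 265.576 g/mol, so wt% Al = 32.648/265.576 × 100 = 12.29%.
M((Mg₀.₇₂Fe₀.₂₈)₃KAlSi₃O₁₀(OH)₂) = 443.748 g/mol, so wt% Al = 26.982/443.748 × 100 = 6.08%.
12.29 − 6.08 = 6.21 pp.

6.21 percentage points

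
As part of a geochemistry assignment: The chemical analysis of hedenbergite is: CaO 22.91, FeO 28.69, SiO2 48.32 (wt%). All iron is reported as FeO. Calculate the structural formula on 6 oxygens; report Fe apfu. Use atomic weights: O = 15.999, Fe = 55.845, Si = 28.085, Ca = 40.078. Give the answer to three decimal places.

CaO: 22.91/56.077 = 0.40855 mol → 0.40855 mol Ca, 0.40855 mol O.
FeO: 28.69/71.844 = 0.39934 mol → 0.39934 mol Fe, 0.39934 mol O.
SiO2: 48.32/60.083 = 0.80422 mol → 0.80422 mol Si, 1.60844 mol O.
Total oxygen = 2.41633 mol. Normalization factor = 6/2.41633 = 2.48310.
Fe per 6 O = 0.39934 × 2.48310 = 0.992.

0.992 Fe apfu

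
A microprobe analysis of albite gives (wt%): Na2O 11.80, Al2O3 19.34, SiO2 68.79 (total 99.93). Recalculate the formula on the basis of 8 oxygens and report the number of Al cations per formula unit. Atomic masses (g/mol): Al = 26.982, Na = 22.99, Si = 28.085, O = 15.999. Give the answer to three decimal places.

0.995 Al apfu

Na2O (M=61.979): mol = 0.19039; Na = 0.38078, O = 0.19039.
Al2O3 (M=101.961): mol = 0.18968; Al = 0.37936, O = 0.56904.
SiO2 (M=60.083): mol = 1.14492; Si = 1.14492, O = 2.28984.
ΣO = 3.04927; factor = 8/ΣO = 2.62358.
Al apfu = 0.37936 × 2.62358 = 0.995.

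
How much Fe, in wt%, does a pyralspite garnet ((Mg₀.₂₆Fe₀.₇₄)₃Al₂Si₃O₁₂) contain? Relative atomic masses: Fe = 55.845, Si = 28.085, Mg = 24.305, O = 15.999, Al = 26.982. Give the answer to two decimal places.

Molar mass of (Mg₀.₂₆Fe₀.₇₄)₃Al₂Si₃O₁₂: 0.78×24.305 + 2.22×55.845 + 2×26.982 + 3×28.085 + 12×15.999 = 473.141 g/mol.
Mass of Fe per formula unit: 2.22 × 55.845 = 123.976 g.
Weight fraction Fe = 123.976 / 473.141 = 0.2620.

26.20 wt%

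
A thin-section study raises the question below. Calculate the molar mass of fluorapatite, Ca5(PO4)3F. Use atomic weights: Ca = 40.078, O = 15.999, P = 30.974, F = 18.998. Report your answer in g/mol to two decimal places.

504.30 g/mol

Ca: 5 × 40.078 = 200.3900
P: 3 × 30.974 = 92.9220
O: 12 × 15.999 = 191.9880
F: 1 × 18.998 = 18.9980
Summing the contributions gives the formula mass.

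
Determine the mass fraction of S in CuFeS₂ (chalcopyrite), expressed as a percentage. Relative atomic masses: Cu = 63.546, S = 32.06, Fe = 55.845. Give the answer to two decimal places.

34.94 wt%

M(CuFeS₂) = 183.511 g/mol.
S contributes 2 × 32.06 = 64.120 g per mole.
64.120/183.511 = 0.3494 → 34.94%.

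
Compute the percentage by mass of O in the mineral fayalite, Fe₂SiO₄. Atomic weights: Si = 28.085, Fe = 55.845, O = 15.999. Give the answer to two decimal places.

Formula mass = 2·55.845 + 1·28.085 + 4·15.999 = 203.771 g/mol, of which 63.996 g is O.
So O makes up 63.996/203.771 = 0.3141 of the mass, i.e. 31.41%.

31.41 wt%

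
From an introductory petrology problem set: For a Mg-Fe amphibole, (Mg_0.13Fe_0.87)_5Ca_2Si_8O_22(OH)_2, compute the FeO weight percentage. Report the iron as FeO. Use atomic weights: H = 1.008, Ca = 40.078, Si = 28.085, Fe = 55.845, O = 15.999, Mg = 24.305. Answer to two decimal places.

32.91 wt%

Formula mass = 949.552 g/mol.
4.35 Fe → 4.3500 mol FeO per formula unit; M(FeO) = 71.844, so FeO mass = 312.521 g.
312.521/949.552 × 100 = 32.91 wt%.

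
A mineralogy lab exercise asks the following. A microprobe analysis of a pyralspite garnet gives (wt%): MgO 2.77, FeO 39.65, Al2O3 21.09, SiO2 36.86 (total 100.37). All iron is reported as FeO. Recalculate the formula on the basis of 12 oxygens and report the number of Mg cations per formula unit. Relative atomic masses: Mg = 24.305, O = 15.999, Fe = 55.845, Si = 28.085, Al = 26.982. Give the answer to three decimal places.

2.77 wt% MgO ÷ 40.304 g/mol = 0.06873 mol, giving 0.06873 Mg and 0.06873 O.
39.65 wt% FeO ÷ 71.844 g/mol = 0.55189 mol, giving 0.55189 Fe and 0.55189 O.
21.09 wt% Al2O3 ÷ 101.961 g/mol = 0.20684 mol, giving 0.41368 Al and 0.62052 O.
36.86 wt% SiO2 ÷ 60.083 g/mol = 0.61348 mol, giving 0.61348 Si and 1.22696 O.
Oxygen sums to 2.46810; scaling by 12/2.46810 = 4.86204 puts the formula on 12 O.
Mg: 0.06873 × 4.86204 = 0.334 atoms per formula unit.

0.334 Mg apfu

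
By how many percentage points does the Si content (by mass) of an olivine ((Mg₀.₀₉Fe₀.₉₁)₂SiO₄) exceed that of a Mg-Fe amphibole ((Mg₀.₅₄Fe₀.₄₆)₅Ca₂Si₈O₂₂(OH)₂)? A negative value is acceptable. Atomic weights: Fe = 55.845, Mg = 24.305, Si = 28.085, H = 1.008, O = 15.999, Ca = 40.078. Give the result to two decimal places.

-11.21 percentage points

M((Mg₀.₀₉Fe₀.₉₁)₂SiO₄) = 198.094 g/mol, so wt% Si = 28.085/198.094 × 100 = 14.18%.
M((Mg₀.₅₄Fe₀.₄₆)₅Ca₂Si₈O₂₂(OH)₂) = 884.895 g/mol, so wt% Si = 224.680/884.895 × 100 = 25.39%.
14.18 − 25.39 = -11.21 pp.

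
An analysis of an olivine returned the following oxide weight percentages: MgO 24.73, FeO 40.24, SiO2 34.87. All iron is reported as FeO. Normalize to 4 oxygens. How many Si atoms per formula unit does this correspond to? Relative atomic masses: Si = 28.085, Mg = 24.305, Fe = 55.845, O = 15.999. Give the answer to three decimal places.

0.994 Si apfu

24.73 wt% MgO ÷ 40.304 g/mol = 0.61359 mol, giving 0.61359 Mg and 0.61359 O.
40.24 wt% FeO ÷ 71.844 g/mol = 0.56010 mol, giving 0.56010 Fe and 0.56010 O.
34.87 wt% SiO2 ÷ 60.083 g/mol = 0.58036 mol, giving 0.58036 Si and 1.16072 O.
Oxygen sums to 2.33441; scaling by 4/2.33441 = 1.71350 puts the formula on 4 O.
Si: 0.58036 × 1.71350 = 0.994 atoms per formula unit.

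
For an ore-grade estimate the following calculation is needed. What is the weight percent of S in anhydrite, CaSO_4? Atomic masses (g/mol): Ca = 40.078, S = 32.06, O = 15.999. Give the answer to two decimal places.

M(CaSO_4) = 136.134 g/mol.
S contributes 1 × 32.06 = 32.060 g per mole.
32.060/136.134 = 0.2355 → 23.55%.

23.55 mass %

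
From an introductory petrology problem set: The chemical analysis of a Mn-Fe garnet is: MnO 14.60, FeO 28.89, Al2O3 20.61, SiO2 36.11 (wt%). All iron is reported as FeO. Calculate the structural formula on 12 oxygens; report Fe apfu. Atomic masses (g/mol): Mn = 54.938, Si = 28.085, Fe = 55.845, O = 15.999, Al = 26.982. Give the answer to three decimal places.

1.997 Fe apfu

MnO (M=70.937): mol = 0.20582; Mn = 0.20582, O = 0.20582.
FeO (M=71.844): mol = 0.40212; Fe = 0.40212, O = 0.40212.
Al2O3 (M=101.961): mol = 0.20214; Al = 0.40428, O = 0.60642.
SiO2 (M=60.083): mol = 0.60100; Si = 0.60100, O = 1.20200.
ΣO = 2.41636; factor = 12/ΣO = 4.96615.
Fe apfu = 0.40212 × 4.96615 = 1.997.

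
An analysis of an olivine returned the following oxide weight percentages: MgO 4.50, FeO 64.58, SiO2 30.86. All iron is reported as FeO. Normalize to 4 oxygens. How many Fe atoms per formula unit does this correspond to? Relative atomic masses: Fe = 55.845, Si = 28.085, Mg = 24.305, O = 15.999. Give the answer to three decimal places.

MgO (M=40.304): mol = 0.11165; Mg = 0.11165, O = 0.11165.
FeO (M=71.844): mol = 0.89889; Fe = 0.89889, O = 0.89889.
SiO2 (M=60.083): mol = 0.51362; Si = 0.51362, O = 1.02724.
ΣO = 2.03778; factor = 4/ΣO = 1.96292.
Fe apfu = 0.89889 × 1.96292 = 1.764.

1.764 Fe apfu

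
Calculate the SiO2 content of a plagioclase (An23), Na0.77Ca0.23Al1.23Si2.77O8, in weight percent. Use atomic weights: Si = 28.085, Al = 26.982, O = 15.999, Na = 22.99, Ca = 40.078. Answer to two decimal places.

Molar mass of Na0.77Ca0.23Al1.23Si2.77O8 = 0.77×22.99 + 0.23×40.078 + 1.23×26.982 + 2.77×28.085 + 8×15.999 = 265.896 g/mol.
Each formula unit contains 2.77 Si, equivalent to 2.77/1 = 2.7700 mol SiO2.
M(SiO2) = 1×28.085 + 2×15.999 = 60.083 g/mol.
Mass of SiO2 per formula unit = 2.7700 × 60.083 = 166.430 g.
SiO2 wt% = 166.430 / 265.896 × 100 = 62.59%.

62.59 wt%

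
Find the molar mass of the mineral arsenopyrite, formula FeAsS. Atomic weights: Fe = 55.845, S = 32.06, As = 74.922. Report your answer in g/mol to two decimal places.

162.83 g/mol

The formula mass is the sum 1(55.845) + 1(74.922) + 1(32.06).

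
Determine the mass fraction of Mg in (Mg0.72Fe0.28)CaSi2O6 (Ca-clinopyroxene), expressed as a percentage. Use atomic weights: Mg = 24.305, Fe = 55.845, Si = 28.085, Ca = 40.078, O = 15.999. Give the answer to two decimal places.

M((Mg0.72Fe0.28)CaSi2O6) = 225.378 g/mol.
Mg contributes 0.72 × 24.305 = 17.500 g per mole.
17.500/225.378 = 0.0776 → 7.76%.

7.76 mass %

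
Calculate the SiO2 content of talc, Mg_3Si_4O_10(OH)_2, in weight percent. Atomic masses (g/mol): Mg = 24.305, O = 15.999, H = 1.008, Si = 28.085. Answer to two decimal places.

Formula mass = 379.259 g/mol.
4 Si → 4.0000 mol SiO2 per formula unit; M(SiO2) = 60.083, so SiO2 mass = 240.332 g.
240.332/379.259 × 100 = 63.37 wt%.

63.37 wt%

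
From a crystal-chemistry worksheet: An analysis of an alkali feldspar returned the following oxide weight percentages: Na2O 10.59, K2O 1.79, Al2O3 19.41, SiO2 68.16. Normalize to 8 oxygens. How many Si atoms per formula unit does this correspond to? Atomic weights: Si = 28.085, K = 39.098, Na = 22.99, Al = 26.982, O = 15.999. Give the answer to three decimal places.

2.995 Si apfu

Na2O (M=61.979): mol = 0.17086; Na = 0.34172, O = 0.17086.
K2O (M=94.195): mol = 0.01900; K = 0.03800, O = 0.01900.
Al2O3 (M=101.961): mol = 0.19037; Al = 0.38074, O = 0.57111.
SiO2 (M=60.083): mol = 1.13443; Si = 1.13443, O = 2.26886.
ΣO = 3.02983; factor = 8/ΣO = 2.64041.
Si apfu = 1.13443 × 2.64041 = 2.995.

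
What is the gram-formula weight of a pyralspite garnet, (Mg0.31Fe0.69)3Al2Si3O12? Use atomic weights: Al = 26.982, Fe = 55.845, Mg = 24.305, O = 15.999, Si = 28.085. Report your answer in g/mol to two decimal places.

468.41 g/mol

M = 0.93*24.305 + 2.07*55.845 + 2*26.982 + 3*28.085 + 12*15.999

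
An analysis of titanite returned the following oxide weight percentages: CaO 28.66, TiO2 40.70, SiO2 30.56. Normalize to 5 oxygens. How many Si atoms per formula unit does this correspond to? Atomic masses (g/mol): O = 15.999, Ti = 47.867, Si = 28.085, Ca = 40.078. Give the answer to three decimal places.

0.998 Si apfu

CaO: 28.66/56.077 = 0.51108 mol → 0.51108 mol Ca, 0.51108 mol O.
TiO2: 40.70/79.865 = 0.50961 mol → 0.50961 mol Ti, 1.01922 mol O.
SiO2: 30.56/60.083 = 0.50863 mol → 0.50863 mol Si, 1.01726 mol O.
Total oxygen = 2.54756 mol. Normalization factor = 5/2.54756 = 1.96266.
Si per 5 O = 0.50863 × 1.96266 = 0.998.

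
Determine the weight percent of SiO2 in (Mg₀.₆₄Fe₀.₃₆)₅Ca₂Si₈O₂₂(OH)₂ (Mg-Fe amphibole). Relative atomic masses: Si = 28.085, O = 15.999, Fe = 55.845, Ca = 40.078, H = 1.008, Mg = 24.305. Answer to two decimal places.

Formula mass = 869.125 g/mol.
8 Si → 8.0000 mol SiO2 per formula unit; M(SiO2) = 60.083, so SiO2 mass = 480.664 g.
480.664/869.125 × 100 = 55.30 wt%.

55.30 wt%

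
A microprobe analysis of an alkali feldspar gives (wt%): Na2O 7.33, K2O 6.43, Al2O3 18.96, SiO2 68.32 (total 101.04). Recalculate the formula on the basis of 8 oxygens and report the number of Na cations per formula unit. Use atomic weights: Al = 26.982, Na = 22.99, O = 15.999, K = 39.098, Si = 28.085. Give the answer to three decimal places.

0.627 Na apfu

Na2O (M=61.979): mol = 0.11827; Na = 0.23654, O = 0.11827.
K2O (M=94.195): mol = 0.06826; K = 0.13652, O = 0.06826.
Al2O3 (M=101.961): mol = 0.18595; Al = 0.37190, O = 0.55785.
SiO2 (M=60.083): mol = 1.13709; Si = 1.13709, O = 2.27418.
ΣO = 3.01856; factor = 8/ΣO = 2.65027.
Na apfu = 0.23654 × 2.65027 = 0.627.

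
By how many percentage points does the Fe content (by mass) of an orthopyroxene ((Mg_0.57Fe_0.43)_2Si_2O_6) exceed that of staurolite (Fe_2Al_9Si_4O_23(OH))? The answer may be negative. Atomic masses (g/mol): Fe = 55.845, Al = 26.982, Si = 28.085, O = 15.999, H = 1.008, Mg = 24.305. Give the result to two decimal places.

7.96 percentage points

Fe in (Mg_0.57Fe_0.43)_2Si_2O_6: molar mass 227.898 g/mol; 0.86×55.845 = 48.027 g → 21.07 wt%.
Fe in Fe_2Al_9Si_4O_23(OH): molar mass 851.852 g/mol; 2×55.845 = 111.690 g → 13.11 wt%.
Difference = 21.07 − 13.11 = 7.96 percentage points.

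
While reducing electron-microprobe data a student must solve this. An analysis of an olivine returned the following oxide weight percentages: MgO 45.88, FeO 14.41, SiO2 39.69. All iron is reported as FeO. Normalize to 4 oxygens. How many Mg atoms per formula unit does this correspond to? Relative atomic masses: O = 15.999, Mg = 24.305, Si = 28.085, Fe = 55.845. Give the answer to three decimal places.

45.88 wt% MgO ÷ 40.304 g/mol = 1.13835 mol, giving 1.13835 Mg and 1.13835 O.
14.41 wt% FeO ÷ 71.844 g/mol = 0.20057 mol, giving 0.20057 Fe and 0.20057 O.
39.69 wt% SiO2 ÷ 60.083 g/mol = 0.66059 mol, giving 0.66059 Si and 1.32118 O.
Oxygen sums to 2.66010; scaling by 4/2.66010 = 1.50370 puts the formula on 4 O.
Mg: 1.13835 × 1.50370 = 1.712 atoms per formula unit.

1.712 Mg apfu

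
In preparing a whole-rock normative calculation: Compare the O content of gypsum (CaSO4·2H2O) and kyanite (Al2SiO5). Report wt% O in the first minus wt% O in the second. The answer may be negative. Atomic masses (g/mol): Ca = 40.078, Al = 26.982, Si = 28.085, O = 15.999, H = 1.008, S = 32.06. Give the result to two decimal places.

6.39 percentage points

O in CaSO4·2H2O: molar mass 172.164 g/mol; 6×15.999 = 95.994 g → 55.76 wt%.
O in Al2SiO5: molar mass 162.044 g/mol; 5×15.999 = 79.995 g → 49.37 wt%.
Difference = 55.76 − 49.37 = 6.39 percentage points.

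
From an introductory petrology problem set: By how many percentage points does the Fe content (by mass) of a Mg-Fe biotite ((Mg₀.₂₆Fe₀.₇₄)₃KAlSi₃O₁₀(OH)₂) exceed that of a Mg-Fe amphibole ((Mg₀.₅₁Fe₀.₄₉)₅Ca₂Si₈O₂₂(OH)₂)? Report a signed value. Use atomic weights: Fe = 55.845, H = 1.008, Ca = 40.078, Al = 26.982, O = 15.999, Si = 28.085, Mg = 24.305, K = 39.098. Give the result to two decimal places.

First mineral: 123.976 g Fe in 487.273 g formula = 25.44 wt% Fe.
Second mineral: 136.820 g Fe in 889.626 g formula = 15.38 wt% Fe.
25.44% − 15.38% gives a difference of 10.06 percentage points.

10.06 percentage points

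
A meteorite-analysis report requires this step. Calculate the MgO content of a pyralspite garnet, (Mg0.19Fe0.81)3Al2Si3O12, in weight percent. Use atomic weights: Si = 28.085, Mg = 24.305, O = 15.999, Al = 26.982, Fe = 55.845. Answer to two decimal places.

Formula mass = 479.764 g/mol.
0.57 Mg → 0.5700 mol MgO per formula unit; M(MgO) = 40.304, so MgO mass = 22.973 g.
22.973/479.764 × 100 = 4.79 wt%.

4.79 wt%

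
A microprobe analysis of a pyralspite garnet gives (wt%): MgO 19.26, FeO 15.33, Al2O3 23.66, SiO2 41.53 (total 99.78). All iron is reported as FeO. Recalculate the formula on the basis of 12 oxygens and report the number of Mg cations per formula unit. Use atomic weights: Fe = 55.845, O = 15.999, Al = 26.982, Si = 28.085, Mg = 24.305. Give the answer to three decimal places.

2.070 Mg apfu

19.26 wt% MgO ÷ 40.304 g/mol = 0.47787 mol, giving 0.47787 Mg and 0.47787 O.
15.33 wt% FeO ÷ 71.844 g/mol = 0.21338 mol, giving 0.21338 Fe and 0.21338 O.
23.66 wt% Al2O3 ÷ 101.961 g/mol = 0.23205 mol, giving 0.46410 Al and 0.69615 O.
41.53 wt% SiO2 ÷ 60.083 g/mol = 0.69121 mol, giving 0.69121 Si and 1.38242 O.
Oxygen sums to 2.76982; scaling by 12/2.76982 = 4.33241 puts the formula on 12 O.
Mg: 0.47787 × 4.33241 = 2.070 atoms per formula unit.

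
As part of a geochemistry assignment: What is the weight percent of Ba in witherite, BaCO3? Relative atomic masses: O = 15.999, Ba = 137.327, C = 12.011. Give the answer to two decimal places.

Formula mass = 1×137.327 + 1×12.011 + 3×15.999 = 197.335 g/mol, of which 137.327 g is Ba.
So Ba makes up 137.327/197.335 = 0.6959 of the mass, i.e. 69.59%.

69.59 weight percent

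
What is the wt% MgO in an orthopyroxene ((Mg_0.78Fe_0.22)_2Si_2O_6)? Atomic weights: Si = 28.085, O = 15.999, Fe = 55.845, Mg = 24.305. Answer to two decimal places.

Formula mass = 214.652 g/mol.
1.56 Mg → 1.5600 mol MgO per formula unit; M(MgO) = 40.304, so MgO mass = 62.874 g.
62.874/214.652 × 100 = 29.29 wt%.

29.29 wt%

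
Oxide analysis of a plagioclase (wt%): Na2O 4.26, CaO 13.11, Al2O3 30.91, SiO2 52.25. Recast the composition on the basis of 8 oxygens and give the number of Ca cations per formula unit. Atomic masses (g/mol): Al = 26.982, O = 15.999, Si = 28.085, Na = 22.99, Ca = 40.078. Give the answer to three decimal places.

4.26 wt% Na2O ÷ 61.979 g/mol = 0.06873 mol, giving 0.13746 Na and 0.06873 O.
13.11 wt% CaO ÷ 56.077 g/mol = 0.23379 mol, giving 0.23379 Ca and 0.23379 O.
30.91 wt% Al2O3 ÷ 101.961 g/mol = 0.30316 mol, giving 0.60632 Al and 0.90948 O.
52.25 wt% SiO2 ÷ 60.083 g/mol = 0.86963 mol, giving 0.86963 Si and 1.73926 O.
Oxygen sums to 2.95126; scaling by 8/2.95126 = 2.71071 puts the formula on 8 O.
Ca: 0.23379 × 2.71071 = 0.634 atoms per formula unit.

0.634 Ca apfu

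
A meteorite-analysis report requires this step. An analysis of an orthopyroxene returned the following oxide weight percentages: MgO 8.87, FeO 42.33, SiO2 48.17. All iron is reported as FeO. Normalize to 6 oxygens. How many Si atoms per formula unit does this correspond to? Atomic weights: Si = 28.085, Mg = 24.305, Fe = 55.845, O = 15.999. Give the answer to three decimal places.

MgO: 8.87/40.304 = 0.22008 mol → 0.22008 mol Mg, 0.22008 mol O.
FeO: 42.33/71.844 = 0.58919 mol → 0.58919 mol Fe, 0.58919 mol O.
SiO2: 48.17/60.083 = 0.80172 mol → 0.80172 mol Si, 1.60344 mol O.
Total oxygen = 2.41271 mol. Normalization factor = 6/2.41271 = 2.48683.
Si per 6 O = 0.80172 × 2.48683 = 1.994.

1.994 Si apfu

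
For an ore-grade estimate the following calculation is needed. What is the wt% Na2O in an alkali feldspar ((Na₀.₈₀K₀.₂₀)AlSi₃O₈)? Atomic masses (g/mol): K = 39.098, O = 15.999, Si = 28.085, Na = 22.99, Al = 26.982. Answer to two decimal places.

9.34 wt%

Formula mass = 265.441 g/mol.
0.80 Na → 0.4000 mol Na2O per formula unit; M(Na2O) = 61.979, so Na2O mass = 24.792 g.
24.792/265.441 × 100 = 9.34 wt%.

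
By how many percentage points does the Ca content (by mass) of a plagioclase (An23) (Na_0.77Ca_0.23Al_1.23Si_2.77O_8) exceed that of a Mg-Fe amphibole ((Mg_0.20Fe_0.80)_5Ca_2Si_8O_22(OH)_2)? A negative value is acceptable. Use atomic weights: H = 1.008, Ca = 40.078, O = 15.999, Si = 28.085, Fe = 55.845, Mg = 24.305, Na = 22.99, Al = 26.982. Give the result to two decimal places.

Ca in Na_0.77Ca_0.23Al_1.23Si_2.77O_8: molar mass 265.896 g/mol; 0.23×40.078 = 9.218 g → 3.47 wt%.
Ca in (Mg_0.20Fe_0.80)_5Ca_2Si_8O_22(OH)_2: molar mass 938.513 g/mol; 2×40.078 = 80.156 g → 8.54 wt%.
Difference = 3.47 − 8.54 = -5.07 percentage points.

-5.07 percentage points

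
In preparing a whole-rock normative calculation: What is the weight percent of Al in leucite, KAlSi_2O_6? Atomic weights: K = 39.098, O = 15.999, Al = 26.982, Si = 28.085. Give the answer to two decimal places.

Formula mass = 1*39.098 + 1*26.982 + 2*28.085 + 6*15.999 = 218.244 g/mol, of which 26.982 g is Al.
So Al makes up 26.982/218.244 = 0.1236 of the mass, i.e. 12.36%.

12.36 mass %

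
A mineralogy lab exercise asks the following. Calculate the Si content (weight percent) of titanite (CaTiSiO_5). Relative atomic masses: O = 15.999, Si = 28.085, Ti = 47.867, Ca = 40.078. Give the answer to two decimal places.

14.33 weight percent

M(CaTiSiO_5) = 196.025 g/mol.
Si contributes 1 × 28.085 = 28.085 g per mole.
28.085/196.025 = 0.1433 → 14.33%.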